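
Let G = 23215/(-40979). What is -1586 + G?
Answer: -65015909/40979 ≈ -1586.6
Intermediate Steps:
G = -23215/40979 (G = 23215*(-1/40979) = -23215/40979 ≈ -0.56651)
-1586 + G = -1586 - 23215/40979 = -65015909/40979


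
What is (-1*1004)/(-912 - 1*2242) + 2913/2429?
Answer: 5813159/3830533 ≈ 1.5176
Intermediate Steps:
(-1*1004)/(-912 - 1*2242) + 2913/2429 = -1004/(-912 - 2242) + 2913*(1/2429) = -1004/(-3154) + 2913/2429 = -1004*(-1/3154) + 2913/2429 = 502/1577 + 2913/2429 = 5813159/3830533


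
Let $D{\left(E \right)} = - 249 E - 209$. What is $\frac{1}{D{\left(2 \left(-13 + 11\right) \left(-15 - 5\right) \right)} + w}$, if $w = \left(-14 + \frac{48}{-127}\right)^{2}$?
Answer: $- \frac{16129}{321326365} \approx -5.0195 \cdot 10^{-5}$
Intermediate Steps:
$D{\left(E \right)} = -209 - 249 E$
$w = \frac{3334276}{16129}$ ($w = \left(-14 + 48 \left(- \frac{1}{127}\right)\right)^{2} = \left(-14 - \frac{48}{127}\right)^{2} = \left(- \frac{1826}{127}\right)^{2} = \frac{3334276}{16129} \approx 206.73$)
$\frac{1}{D{\left(2 \left(-13 + 11\right) \left(-15 - 5\right) \right)} + w} = \frac{1}{\left(-209 - 249 \cdot 2 \left(-13 + 11\right) \left(-15 - 5\right)\right) + \frac{3334276}{16129}} = \frac{1}{\left(-209 - 249 \cdot 2 \left(\left(-2\right) \left(-20\right)\right)\right) + \frac{3334276}{16129}} = \frac{1}{\left(-209 - 249 \cdot 2 \cdot 40\right) + \frac{3334276}{16129}} = \frac{1}{\left(-209 - 19920\right) + \frac{3334276}{16129}} = \frac{1}{-20129 + \frac{3334276}{16129}} = \frac{1}{- \frac{321326365}{16129}} = - \frac{16129}{321326365}$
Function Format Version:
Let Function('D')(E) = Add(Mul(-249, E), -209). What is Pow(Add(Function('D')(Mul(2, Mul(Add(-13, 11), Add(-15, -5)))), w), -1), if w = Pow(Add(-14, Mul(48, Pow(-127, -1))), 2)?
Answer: Rational(-16129, 321326365) ≈ -5.0195e-5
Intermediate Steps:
Function('D')(E) = Add(-209, Mul(-249, E))
w = Rational(3334276, 16129) (w = Pow(Add(-14, Mul(48, Rational(-1, 127))), 2) = Pow(Add(-14, Rational(-48, 127)), 2) = Pow(Rational(-1826, 127), 2) = Rational(3334276, 16129) ≈ 206.73)
Pow(Add(Function('D')(Mul(2, Mul(Add(-13, 11), Add(-15, -5)))), w), -1) = Pow(Add(Add(-209, Mul(-249, Mul(2, Mul(Add(-13, 11), Add(-15, -5))))), Rational(3334276, 16129)), -1) = Pow(Add(Add(-209, Mul(-249, Mul(2, Mul(-2, -20)))), Rational(3334276, 16129)), -1) = Pow(Add(Add(-209, Mul(-249, Mul(2, 40))), Rational(3334276, 16129)), -1) = Pow(Add(Add(-209, Mul(-249, 80)), Rational(3334276, 16129)), -1) = Pow(Add(Add(-209, -19920), Rational(3334276, 16129)), -1) = Pow(Add(-20129, Rational(3334276, 16129)), -1) = Pow(Rational(-321326365, 16129), -1) = Rational(-16129, 321326365)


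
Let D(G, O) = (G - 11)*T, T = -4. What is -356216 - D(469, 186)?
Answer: -354384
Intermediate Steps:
D(G, O) = 44 - 4*G (D(G, O) = (G - 11)*(-4) = (-11 + G)*(-4) = 44 - 4*G)
-356216 - D(469, 186) = -356216 - (44 - 4*469) = -356216 - (44 - 1876) = -356216 - 1*(-1832) = -356216 + 1832 = -354384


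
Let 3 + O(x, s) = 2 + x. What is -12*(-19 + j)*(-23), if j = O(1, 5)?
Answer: -5244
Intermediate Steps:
O(x, s) = -1 + x (O(x, s) = -3 + (2 + x) = -1 + x)
j = 0 (j = -1 + 1 = 0)
-12*(-19 + j)*(-23) = -12*(-19 + 0)*(-23) = -12*(-19)*(-23) = -1*(-228)*(-23) = 228*(-23) = -5244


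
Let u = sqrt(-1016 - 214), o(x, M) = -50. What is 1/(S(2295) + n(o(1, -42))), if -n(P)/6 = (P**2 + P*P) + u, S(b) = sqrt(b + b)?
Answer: -1/(30000 - 3*sqrt(510) + 6*I*sqrt(1230)) ≈ -3.3407e-5 + 2.3486e-7*I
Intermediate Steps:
u = I*sqrt(1230) (u = sqrt(-1230) = I*sqrt(1230) ≈ 35.071*I)
S(b) = sqrt(2)*sqrt(b) (S(b) = sqrt(2*b) = sqrt(2)*sqrt(b))
n(P) = -12*P**2 - 6*I*sqrt(1230) (n(P) = -6*((P**2 + P*P) + I*sqrt(1230)) = -6*((P**2 + P**2) + I*sqrt(1230)) = -6*(2*P**2 + I*sqrt(1230)) = -12*P**2 - 6*I*sqrt(1230))
1/(S(2295) + n(o(1, -42))) = 1/(sqrt(2)*sqrt(2295) + (-12*(-50)**2 - 6*I*sqrt(1230))) = 1/(sqrt(2)*(3*sqrt(255)) + (-12*2500 - 6*I*sqrt(1230))) = 1/(3*sqrt(510) + (-30000 - 6*I*sqrt(1230))) = 1/(-30000 + 3*sqrt(510) - 6*I*sqrt(1230))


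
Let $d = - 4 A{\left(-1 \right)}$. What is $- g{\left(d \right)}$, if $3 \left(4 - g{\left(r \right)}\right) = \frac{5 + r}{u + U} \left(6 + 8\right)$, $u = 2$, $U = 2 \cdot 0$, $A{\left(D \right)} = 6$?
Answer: $- \frac{145}{3} \approx -48.333$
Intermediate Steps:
$U = 0$
$d = -24$ ($d = \left(-4\right) 6 = -24$)
$g{\left(r \right)} = - \frac{23}{3} - \frac{7 r}{3}$ ($g{\left(r \right)} = 4 - \frac{\frac{5 + r}{2 + 0} \left(6 + 8\right)}{3} = 4 - \frac{\frac{5 + r}{2} \cdot 14}{3} = 4 - \frac{\left(5 + r\right) \frac{1}{2} \cdot 14}{3} = 4 - \frac{\left(\frac{5}{2} + \frac{r}{2}\right) 14}{3} = 4 - \frac{35 + 7 r}{3} = 4 - \left(\frac{35}{3} + \frac{7 r}{3}\right) = - \frac{23}{3} - \frac{7 r}{3}$)
$- g{\left(d \right)} = - (- \frac{23}{3} - -56) = - (- \frac{23}{3} + 56) = \left(-1\right) \frac{145}{3} = - \frac{145}{3}$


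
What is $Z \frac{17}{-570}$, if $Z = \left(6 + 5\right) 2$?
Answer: $- \frac{187}{285} \approx -0.65614$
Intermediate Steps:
$Z = 22$ ($Z = 11 \cdot 2 = 22$)
$Z \frac{17}{-570} = 22 \frac{17}{-570} = 22 \cdot 17 \left(- \frac{1}{570}\right) = 22 \left(- \frac{17}{570}\right) = - \frac{187}{285}$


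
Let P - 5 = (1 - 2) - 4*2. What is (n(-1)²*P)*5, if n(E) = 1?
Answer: -20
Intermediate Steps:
P = -4 (P = 5 + ((1 - 2) - 4*2) = 5 + (-1 - 8) = 5 - 9 = -4)
(n(-1)²*P)*5 = (1²*(-4))*5 = (1*(-4))*5 = -4*5 = -20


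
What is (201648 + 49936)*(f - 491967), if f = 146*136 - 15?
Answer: -118779347584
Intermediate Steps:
f = 19841 (f = 19856 - 15 = 19841)
(201648 + 49936)*(f - 491967) = (201648 + 49936)*(19841 - 491967) = 251584*(-472126) = -118779347584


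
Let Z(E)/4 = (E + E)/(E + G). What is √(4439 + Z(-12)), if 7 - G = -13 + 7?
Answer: √4343 ≈ 65.901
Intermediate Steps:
G = 13 (G = 7 - (-13 + 7) = 7 - 1*(-6) = 7 + 6 = 13)
Z(E) = 8*E/(13 + E) (Z(E) = 4*((E + E)/(E + 13)) = 4*((2*E)/(13 + E)) = 4*(2*E/(13 + E)) = 8*E/(13 + E))
√(4439 + Z(-12)) = √(4439 + 8*(-12)/(13 - 12)) = √(4439 + 8*(-12)/1) = √(4439 + 8*(-12)*1) = √(4439 - 96) = √4343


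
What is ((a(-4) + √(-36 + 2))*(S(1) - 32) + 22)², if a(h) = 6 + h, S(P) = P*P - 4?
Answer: -39346 + 3360*I*√34 ≈ -39346.0 + 19592.0*I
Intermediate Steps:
S(P) = -4 + P² (S(P) = P² - 4 = -4 + P²)
((a(-4) + √(-36 + 2))*(S(1) - 32) + 22)² = (((6 - 4) + √(-36 + 2))*((-4 + 1²) - 32) + 22)² = ((2 + √(-34))*((-4 + 1) - 32) + 22)² = ((2 + I*√34)*(-3 - 32) + 22)² = ((2 + I*√34)*(-35) + 22)² = ((-70 - 35*I*√34) + 22)² = (-48 - 35*I*√34)²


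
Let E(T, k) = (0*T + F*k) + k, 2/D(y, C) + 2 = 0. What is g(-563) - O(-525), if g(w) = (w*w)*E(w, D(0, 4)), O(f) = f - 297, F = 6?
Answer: -2217961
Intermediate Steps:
D(y, C) = -1 (D(y, C) = 2/(-2 + 0) = 2/(-2) = 2*(-½) = -1)
E(T, k) = 7*k (E(T, k) = (0*T + 6*k) + k = (0 + 6*k) + k = 6*k + k = 7*k)
O(f) = -297 + f
g(w) = -7*w² (g(w) = (w*w)*(7*(-1)) = w²*(-7) = -7*w²)
g(-563) - O(-525) = -7*(-563)² - (-297 - 525) = -7*316969 - 1*(-822) = -2218783 + 822 = -2217961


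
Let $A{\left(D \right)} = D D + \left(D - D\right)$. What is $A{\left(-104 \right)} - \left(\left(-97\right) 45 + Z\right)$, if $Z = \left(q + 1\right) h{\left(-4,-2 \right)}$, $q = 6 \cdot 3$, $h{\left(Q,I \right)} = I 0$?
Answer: $15181$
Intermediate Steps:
$h{\left(Q,I \right)} = 0$
$q = 18$
$Z = 0$ ($Z = \left(18 + 1\right) 0 = 19 \cdot 0 = 0$)
$A{\left(D \right)} = D^{2}$ ($A{\left(D \right)} = D^{2} + 0 = D^{2}$)
$A{\left(-104 \right)} - \left(\left(-97\right) 45 + Z\right) = \left(-104\right)^{2} - \left(\left(-97\right) 45 + 0\right) = 10816 - \left(-4365 + 0\right) = 10816 - -4365 = 10816 + 4365 = 15181$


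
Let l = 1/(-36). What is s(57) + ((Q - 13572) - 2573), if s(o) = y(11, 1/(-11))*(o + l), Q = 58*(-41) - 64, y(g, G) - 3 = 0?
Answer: -220993/12 ≈ -18416.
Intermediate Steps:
y(g, G) = 3 (y(g, G) = 3 + 0 = 3)
l = -1/36 ≈ -0.027778
Q = -2442 (Q = -2378 - 64 = -2442)
s(o) = -1/12 + 3*o (s(o) = 3*(o - 1/36) = 3*(-1/36 + o) = -1/12 + 3*o)
s(57) + ((Q - 13572) - 2573) = (-1/12 + 3*57) + ((-2442 - 13572) - 2573) = (-1/12 + 171) + (-16014 - 2573) = 2051/12 - 18587 = -220993/12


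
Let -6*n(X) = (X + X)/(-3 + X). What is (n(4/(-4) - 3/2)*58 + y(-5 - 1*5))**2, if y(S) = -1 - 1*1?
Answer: 126736/1089 ≈ 116.38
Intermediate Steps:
y(S) = -2 (y(S) = -1 - 1 = -2)
n(X) = -X/(3*(-3 + X)) (n(X) = -(X + X)/(6*(-3 + X)) = -2*X/(6*(-3 + X)) = -X/(3*(-3 + X)))
(n(4/(-4) - 3/2)*58 + y(-5 - 1*5))**2 = (-(4/(-4) - 3/2)/(-9 + 3*(4/(-4) - 3/2))*58 - 2)**2 = (-(4*(-1/4) - 3*1/2)/(-9 + 3*(4*(-1/4) - 3*1/2))*58 - 2)**2 = (-(-1 - 3/2)/(-9 + 3*(-1 - 3/2))*58 - 2)**2 = (-1*(-5/2)/(-9 + 3*(-5/2))*58 - 2)**2 = (-1*(-5/2)/(-9 - 15/2)*58 - 2)**2 = (-1*(-5/2)/(-33/2)*58 - 2)**2 = (-1*(-5/2)*(-2/33)*58 - 2)**2 = (-5/33*58 - 2)**2 = (-290/33 - 2)**2 = (-356/33)**2 = 126736/1089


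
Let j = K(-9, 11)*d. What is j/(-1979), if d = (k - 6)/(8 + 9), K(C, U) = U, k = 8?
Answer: -22/33643 ≈ -0.00065393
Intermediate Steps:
d = 2/17 (d = (8 - 6)/(8 + 9) = 2/17 ≈ 0.11765)
j = 22/17 (j = 11*(2/17) = 22/17 ≈ 1.2941)
j/(-1979) = (22/17)/(-1979) = (22/17)*(-1/1979) = -22/33643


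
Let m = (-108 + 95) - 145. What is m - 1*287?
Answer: -445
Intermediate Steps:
m = -158 (m = -13 - 145 = -158)
m - 1*287 = -158 - 1*287 = -158 - 287 = -445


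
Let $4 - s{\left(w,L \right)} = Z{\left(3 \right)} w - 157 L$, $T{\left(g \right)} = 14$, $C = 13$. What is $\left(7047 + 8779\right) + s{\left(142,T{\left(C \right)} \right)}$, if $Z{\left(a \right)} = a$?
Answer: $17602$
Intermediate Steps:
$s{\left(w,L \right)} = 4 - 3 w + 157 L$ ($s{\left(w,L \right)} = 4 - \left(3 w - 157 L\right) = 4 - \left(- 157 L + 3 w\right) = 4 + \left(- 3 w + 157 L\right) = 4 - 3 w + 157 L$)
$\left(7047 + 8779\right) + s{\left(142,T{\left(C \right)} \right)} = \left(7047 + 8779\right) + \left(4 - 426 + 157 \cdot 14\right) = 15826 + \left(4 - 426 + 2198\right) = 15826 + 1776 = 17602$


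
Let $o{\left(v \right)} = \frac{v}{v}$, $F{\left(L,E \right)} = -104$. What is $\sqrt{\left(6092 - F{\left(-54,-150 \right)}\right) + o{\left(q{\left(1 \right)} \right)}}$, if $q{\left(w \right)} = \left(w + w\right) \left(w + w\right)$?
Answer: $\sqrt{6197} \approx 78.721$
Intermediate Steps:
$q{\left(w \right)} = 4 w^{2}$ ($q{\left(w \right)} = 2 w 2 w = 4 w^{2}$)
$o{\left(v \right)} = 1$
$\sqrt{\left(6092 - F{\left(-54,-150 \right)}\right) + o{\left(q{\left(1 \right)} \right)}} = \sqrt{\left(6092 - -104\right) + 1} = \sqrt{\left(6092 + 104\right) + 1} = \sqrt{6196 + 1} = \sqrt{6197}$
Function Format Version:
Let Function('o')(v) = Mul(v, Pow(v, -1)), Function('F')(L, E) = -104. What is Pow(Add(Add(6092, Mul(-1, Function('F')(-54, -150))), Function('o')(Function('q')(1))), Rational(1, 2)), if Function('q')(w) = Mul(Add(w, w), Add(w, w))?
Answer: Pow(6197, Rational(1, 2)) ≈ 78.721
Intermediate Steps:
Function('q')(w) = Mul(4, Pow(w, 2)) (Function('q')(w) = Mul(Mul(2, w), Mul(2, w)) = Mul(4, Pow(w, 2)))
Function('o')(v) = 1
Pow(Add(Add(6092, Mul(-1, Function('F')(-54, -150))), Function('o')(Function('q')(1))), Rational(1, 2)) = Pow(Add(Add(6092, Mul(-1, -104)), 1), Rational(1, 2)) = Pow(Add(Add(6092, 104), 1), Rational(1, 2)) = Pow(Add(6196, 1), Rational(1, 2)) = Pow(6197, Rational(1, 2))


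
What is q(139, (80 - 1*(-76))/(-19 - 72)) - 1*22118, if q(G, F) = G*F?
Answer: -156494/7 ≈ -22356.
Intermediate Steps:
q(G, F) = F*G
q(139, (80 - 1*(-76))/(-19 - 72)) - 1*22118 = ((80 - 1*(-76))/(-19 - 72))*139 - 1*22118 = ((80 + 76)/(-91))*139 - 22118 = (156*(-1/91))*139 - 22118 = -12/7*139 - 22118 = -1668/7 - 22118 = -156494/7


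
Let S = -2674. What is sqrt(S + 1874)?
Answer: 20*I*sqrt(2) ≈ 28.284*I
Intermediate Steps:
sqrt(S + 1874) = sqrt(-2674 + 1874) = sqrt(-800) = 20*I*sqrt(2)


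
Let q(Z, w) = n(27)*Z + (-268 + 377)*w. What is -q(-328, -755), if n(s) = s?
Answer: 91151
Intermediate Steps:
q(Z, w) = 27*Z + 109*w (q(Z, w) = 27*Z + (-268 + 377)*w = 27*Z + 109*w)
-q(-328, -755) = -(27*(-328) + 109*(-755)) = -(-8856 - 82295) = -1*(-91151) = 91151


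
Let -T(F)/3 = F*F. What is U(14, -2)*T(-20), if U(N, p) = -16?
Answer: 19200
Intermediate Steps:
T(F) = -3*F² (T(F) = -3*F*F = -3*F²)
U(14, -2)*T(-20) = -(-48)*(-20)² = -(-48)*400 = -16*(-1200) = 19200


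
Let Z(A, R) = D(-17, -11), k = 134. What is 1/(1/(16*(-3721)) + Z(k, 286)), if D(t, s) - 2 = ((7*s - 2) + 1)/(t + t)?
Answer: 1012112/4346111 ≈ 0.23288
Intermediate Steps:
D(t, s) = 2 + (-1 + 7*s)/(2*t) (D(t, s) = 2 + ((7*s - 2) + 1)/(t + t) = 2 + ((-2 + 7*s) + 1)/((2*t)) = 2 + (-1 + 7*s)*(1/(2*t)) = 2 + (-1 + 7*s)/(2*t))
Z(A, R) = 73/17 (Z(A, R) = (½)*(-1 + 4*(-17) + 7*(-11))/(-17) = (½)*(-1/17)*(-1 - 68 - 77) = (½)*(-1/17)*(-146) = 73/17)
1/(1/(16*(-3721)) + Z(k, 286)) = 1/(1/(16*(-3721)) + 73/17) = 1/(1/(-59536) + 73/17) = 1/(-1/59536 + 73/17) = 1/(4346111/1012112) = 1012112/4346111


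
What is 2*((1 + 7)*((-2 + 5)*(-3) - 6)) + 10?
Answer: -230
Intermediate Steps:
2*((1 + 7)*((-2 + 5)*(-3) - 6)) + 10 = 2*(8*(3*(-3) - 6)) + 10 = 2*(8*(-9 - 6)) + 10 = 2*(8*(-15)) + 10 = 2*(-120) + 10 = -240 + 10 = -230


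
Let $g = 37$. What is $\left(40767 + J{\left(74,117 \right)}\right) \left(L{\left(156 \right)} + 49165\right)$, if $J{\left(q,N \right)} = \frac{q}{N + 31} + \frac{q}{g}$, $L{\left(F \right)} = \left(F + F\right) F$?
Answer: $\frac{7977531143}{2} \approx 3.9888 \cdot 10^{9}$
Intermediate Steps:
$L{\left(F \right)} = 2 F^{2}$ ($L{\left(F \right)} = 2 F F = 2 F^{2}$)
$J{\left(q,N \right)} = \frac{q}{37} + \frac{q}{31 + N}$ ($J{\left(q,N \right)} = \frac{q}{N + 31} + \frac{q}{37} = \frac{q}{31 + N} + q \frac{1}{37} = \frac{q}{31 + N} + \frac{q}{37} = \frac{q}{37} + \frac{q}{31 + N}$)
$\left(40767 + J{\left(74,117 \right)}\right) \left(L{\left(156 \right)} + 49165\right) = \left(40767 + \frac{1}{37} \cdot 74 \frac{1}{31 + 117} \left(68 + 117\right)\right) \left(2 \cdot 156^{2} + 49165\right) = \left(40767 + \frac{1}{37} \cdot 74 \cdot \frac{1}{148} \cdot 185\right) \left(2 \cdot 24336 + 49165\right) = \left(40767 + \frac{1}{37} \cdot 74 \cdot \frac{1}{148} \cdot 185\right) \left(48672 + 49165\right) = \left(40767 + \frac{5}{2}\right) 97837 = \frac{81539}{2} \cdot 97837 = \frac{7977531143}{2}$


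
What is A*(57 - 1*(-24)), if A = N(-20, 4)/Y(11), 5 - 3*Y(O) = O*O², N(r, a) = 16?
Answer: -648/221 ≈ -2.9321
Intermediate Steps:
Y(O) = 5/3 - O³/3 (Y(O) = 5/3 - O*O²/3 = 5/3 - O³/3)
A = -8/221 (A = 16/(5/3 - ⅓*11³) = 16/(5/3 - ⅓*1331) = 16/(5/3 - 1331/3) = 16/(-442) = 16*(-1/442) = -8/221 ≈ -0.036199)
A*(57 - 1*(-24)) = -8*(57 - 1*(-24))/221 = -8*(57 + 24)/221 = -8/221*81 = -648/221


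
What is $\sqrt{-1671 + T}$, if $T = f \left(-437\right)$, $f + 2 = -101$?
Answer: $2 \sqrt{10835} \approx 208.18$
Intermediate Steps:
$f = -103$ ($f = -2 - 101 = -103$)
$T = 45011$ ($T = \left(-103\right) \left(-437\right) = 45011$)
$\sqrt{-1671 + T} = \sqrt{-1671 + 45011} = \sqrt{43340} = 2 \sqrt{10835}$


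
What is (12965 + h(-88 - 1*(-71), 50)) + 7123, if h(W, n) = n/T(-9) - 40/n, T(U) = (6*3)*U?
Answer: 8135191/405 ≈ 20087.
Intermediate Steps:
T(U) = 18*U
h(W, n) = -40/n - n/162 (h(W, n) = n/((18*(-9))) - 40/n = n/(-162) - 40/n = n*(-1/162) - 40/n = -n/162 - 40/n = -40/n - n/162)
(12965 + h(-88 - 1*(-71), 50)) + 7123 = (12965 + (-40/50 - 1/162*50)) + 7123 = (12965 + (-40*1/50 - 25/81)) + 7123 = (12965 + (-⅘ - 25/81)) + 7123 = (12965 - 449/405) + 7123 = 5250376/405 + 7123 = 8135191/405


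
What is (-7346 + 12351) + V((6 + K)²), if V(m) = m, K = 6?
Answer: 5149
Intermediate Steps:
(-7346 + 12351) + V((6 + K)²) = (-7346 + 12351) + (6 + 6)² = 5005 + 12² = 5005 + 144 = 5149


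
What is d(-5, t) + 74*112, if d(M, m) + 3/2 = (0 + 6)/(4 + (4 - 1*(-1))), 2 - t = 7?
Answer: 49723/6 ≈ 8287.2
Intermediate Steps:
t = -5 (t = 2 - 1*7 = 2 - 7 = -5)
d(M, m) = -⅚ (d(M, m) = -3/2 + (0 + 6)/(4 + (4 - 1*(-1))) = -3/2 + 6/(4 + (4 + 1)) = -3/2 + 6/(4 + 5) = -3/2 + 6/9 = -3/2 + 6*(⅑) = -3/2 + ⅔ = -⅚)
d(-5, t) + 74*112 = -⅚ + 74*112 = -⅚ + 8288 = 49723/6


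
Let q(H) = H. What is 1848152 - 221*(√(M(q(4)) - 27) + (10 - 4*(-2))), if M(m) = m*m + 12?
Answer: 1843953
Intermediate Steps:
M(m) = 12 + m² (M(m) = m² + 12 = 12 + m²)
1848152 - 221*(√(M(q(4)) - 27) + (10 - 4*(-2))) = 1848152 - 221*(√((12 + 4²) - 27) + (10 - 4*(-2))) = 1848152 - 221*(√((12 + 16) - 27) + (10 + 8)) = 1848152 - 221*(√(28 - 27) + 18) = 1848152 - 221*(√1 + 18) = 1848152 - 221*(1 + 18) = 1848152 - 221*19 = 1848152 - 4199 = 1843953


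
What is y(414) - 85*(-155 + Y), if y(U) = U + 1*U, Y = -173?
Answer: 28708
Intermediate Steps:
y(U) = 2*U (y(U) = U + U = 2*U)
y(414) - 85*(-155 + Y) = 2*414 - 85*(-155 - 173) = 828 - 85*(-328) = 828 - 1*(-27880) = 828 + 27880 = 28708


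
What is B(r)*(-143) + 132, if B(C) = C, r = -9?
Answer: 1419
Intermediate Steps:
B(r)*(-143) + 132 = -9*(-143) + 132 = 1287 + 132 = 1419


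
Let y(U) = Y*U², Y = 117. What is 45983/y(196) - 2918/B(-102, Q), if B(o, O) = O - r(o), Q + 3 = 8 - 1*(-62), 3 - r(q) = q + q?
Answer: 66948421/3210480 ≈ 20.853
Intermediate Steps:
r(q) = 3 - 2*q (r(q) = 3 - (q + q) = 3 - 2*q)
Q = 67 (Q = -3 + (8 - 1*(-62)) = -3 + (8 + 62) = -3 + 70 = 67)
y(U) = 117*U²
B(o, O) = -3 + O + 2*o (B(o, O) = O - (3 - 2*o) = O + (-3 + 2*o) = -3 + O + 2*o)
45983/y(196) - 2918/B(-102, Q) = 45983/((117*196²)) - 2918/(-3 + 67 + 2*(-102)) = 45983/((117*38416)) - 2918/(-3 + 67 - 204) = 45983/4494672 - 2918/(-140) = 45983*(1/4494672) - 2918*(-1/140) = 6569/642096 + 1459/70 = 66948421/3210480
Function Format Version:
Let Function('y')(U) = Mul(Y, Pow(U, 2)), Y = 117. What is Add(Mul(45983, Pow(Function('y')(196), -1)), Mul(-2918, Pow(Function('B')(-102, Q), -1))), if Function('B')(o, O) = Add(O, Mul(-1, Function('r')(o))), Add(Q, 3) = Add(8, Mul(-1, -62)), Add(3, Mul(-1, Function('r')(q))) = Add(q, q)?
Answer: Rational(66948421, 3210480) ≈ 20.853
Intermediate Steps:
Function('r')(q) = Add(3, Mul(-2, q)) (Function('r')(q) = Add(3, Mul(-1, Add(q, q))) = Add(3, Mul(-1, Mul(2, q))) = Add(3, Mul(-2, q)))
Q = 67 (Q = Add(-3, Add(8, Mul(-1, -62))) = Add(-3, Add(8, 62)) = Add(-3, 70) = 67)
Function('y')(U) = Mul(117, Pow(U, 2))
Function('B')(o, O) = Add(-3, O, Mul(2, o)) (Function('B')(o, O) = Add(O, Mul(-1, Add(3, Mul(-2, o)))) = Add(O, Add(-3, Mul(2, o))) = Add(-3, O, Mul(2, o)))
Add(Mul(45983, Pow(Function('y')(196), -1)), Mul(-2918, Pow(Function('B')(-102, Q), -1))) = Add(Mul(45983, Pow(Mul(117, Pow(196, 2)), -1)), Mul(-2918, Pow(Add(-3, 67, Mul(2, -102)), -1))) = Add(Mul(45983, Pow(Mul(117, 38416), -1)), Mul(-2918, Pow(Add(-3, 67, -204), -1))) = Add(Mul(45983, Pow(4494672, -1)), Mul(-2918, Pow(-140, -1))) = Add(Mul(45983, Rational(1, 4494672)), Mul(-2918, Rational(-1, 140))) = Add(Rational(6569, 642096), Rational(1459, 70)) = Rational(66948421, 3210480)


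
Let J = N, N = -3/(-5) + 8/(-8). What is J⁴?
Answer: 16/625 ≈ 0.025600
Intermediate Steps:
N = -⅖ (N = -3*(-⅕) + 8*(-⅛) = ⅗ - 1 = -⅖ ≈ -0.40000)
J = -⅖ ≈ -0.40000
J⁴ = (-⅖)⁴ = 16/625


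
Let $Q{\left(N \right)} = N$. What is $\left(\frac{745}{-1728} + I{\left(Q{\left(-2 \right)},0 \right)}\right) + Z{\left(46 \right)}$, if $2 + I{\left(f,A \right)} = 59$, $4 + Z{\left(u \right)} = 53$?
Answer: $\frac{182423}{1728} \approx 105.57$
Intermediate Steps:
$Z{\left(u \right)} = 49$ ($Z{\left(u \right)} = -4 + 53 = 49$)
$I{\left(f,A \right)} = 57$ ($I{\left(f,A \right)} = -2 + 59 = 57$)
$\left(\frac{745}{-1728} + I{\left(Q{\left(-2 \right)},0 \right)}\right) + Z{\left(46 \right)} = \left(\frac{745}{-1728} + 57\right) + 49 = \left(745 \left(- \frac{1}{1728}\right) + 57\right) + 49 = \left(- \frac{745}{1728} + 57\right) + 49 = \frac{97751}{1728} + 49 = \frac{182423}{1728}$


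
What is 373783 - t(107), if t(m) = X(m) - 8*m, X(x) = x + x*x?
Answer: 363083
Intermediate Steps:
X(x) = x + x**2
t(m) = -8*m + m*(1 + m) (t(m) = m*(1 + m) - 8*m = -8*m + m*(1 + m))
373783 - t(107) = 373783 - 107*(-7 + 107) = 373783 - 107*100 = 373783 - 1*10700 = 373783 - 10700 = 363083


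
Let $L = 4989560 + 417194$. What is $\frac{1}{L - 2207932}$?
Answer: $\frac{1}{3198822} \approx 3.1262 \cdot 10^{-7}$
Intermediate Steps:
$L = 5406754$
$\frac{1}{L - 2207932} = \frac{1}{5406754 - 2207932} = \frac{1}{3198822}$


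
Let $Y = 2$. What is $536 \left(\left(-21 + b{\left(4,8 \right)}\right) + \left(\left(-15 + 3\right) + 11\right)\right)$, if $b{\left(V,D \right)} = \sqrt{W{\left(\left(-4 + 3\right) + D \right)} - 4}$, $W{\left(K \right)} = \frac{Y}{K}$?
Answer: $-11792 + \frac{536 i \sqrt{182}}{7} \approx -11792.0 + 1033.0 i$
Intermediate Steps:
$W{\left(K \right)} = \frac{2}{K}$
$b{\left(V,D \right)} = \sqrt{-4 + \frac{2}{-1 + D}}$ ($b{\left(V,D \right)} = \sqrt{\frac{2}{\left(-4 + 3\right) + D} - 4} = \sqrt{\frac{2}{-1 + D} - 4} = \sqrt{-4 + \frac{2}{-1 + D}}$)
$536 \left(\left(-21 + b{\left(4,8 \right)}\right) + \left(\left(-15 + 3\right) + 11\right)\right) = 536 \left(\left(-21 + \sqrt{-4 + \frac{2}{-1 + 8}}\right) + \left(\left(-15 + 3\right) + 11\right)\right) = 536 \left(\left(-21 + \sqrt{-4 + \frac{2}{7}}\right) + \left(-12 + 11\right)\right) = 536 \left(\left(-21 + \sqrt{-4 + 2 \cdot \frac{1}{7}}\right) - 1\right) = 536 \left(\left(-21 + \sqrt{-4 + \frac{2}{7}}\right) - 1\right) = 536 \left(\left(-21 + \sqrt{- \frac{26}{7}}\right) - 1\right) = 536 \left(\left(-21 + \frac{i \sqrt{182}}{7}\right) - 1\right) = 536 \left(-22 + \frac{i \sqrt{182}}{7}\right) = -11792 + \frac{536 i \sqrt{182}}{7}$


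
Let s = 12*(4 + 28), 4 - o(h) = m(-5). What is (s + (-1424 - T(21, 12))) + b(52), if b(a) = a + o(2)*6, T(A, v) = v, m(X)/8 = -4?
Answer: -784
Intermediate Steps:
m(X) = -32 (m(X) = 8*(-4) = -32)
o(h) = 36 (o(h) = 4 - 1*(-32) = 4 + 32 = 36)
s = 384 (s = 12*32 = 384)
b(a) = 216 + a (b(a) = a + 36*6 = a + 216 = 216 + a)
(s + (-1424 - T(21, 12))) + b(52) = (384 + (-1424 - 1*12)) + (216 + 52) = (384 + (-1424 - 12)) + 268 = (384 - 1436) + 268 = -1052 + 268 = -784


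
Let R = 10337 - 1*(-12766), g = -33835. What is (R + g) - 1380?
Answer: -12112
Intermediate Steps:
R = 23103 (R = 10337 + 12766 = 23103)
(R + g) - 1380 = (23103 - 33835) - 1380 = -10732 - 1380 = -12112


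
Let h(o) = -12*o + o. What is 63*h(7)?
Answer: -4851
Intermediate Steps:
h(o) = -11*o
63*h(7) = 63*(-11*7) = 63*(-77) = -4851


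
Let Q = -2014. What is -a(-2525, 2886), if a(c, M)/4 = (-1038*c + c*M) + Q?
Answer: 18672856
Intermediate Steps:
a(c, M) = -8056 - 4152*c + 4*M*c (a(c, M) = 4*((-1038*c + c*M) - 2014) = 4*((-1038*c + M*c) - 2014) = 4*(-2014 - 1038*c + M*c) = -8056 - 4152*c + 4*M*c)
-a(-2525, 2886) = -(-8056 - 4152*(-2525) + 4*2886*(-2525)) = -(-8056 + 10483800 - 29148600) = -1*(-18672856) = 18672856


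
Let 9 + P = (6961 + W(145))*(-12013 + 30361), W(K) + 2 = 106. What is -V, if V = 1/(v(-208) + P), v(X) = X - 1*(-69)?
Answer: -1/129628472 ≈ -7.7143e-9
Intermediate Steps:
W(K) = 104 (W(K) = -2 + 106 = 104)
v(X) = 69 + X (v(X) = X + 69 = 69 + X)
P = 129628611 (P = -9 + (6961 + 104)*(-12013 + 30361) = -9 + 7065*18348 = -9 + 129628620 = 129628611)
V = 1/129628472 (V = 1/((69 - 208) + 129628611) = 1/(-139 + 129628611) = 1/129628472 ≈ 7.7143e-9)
-V = -1*1/129628472 = -1/129628472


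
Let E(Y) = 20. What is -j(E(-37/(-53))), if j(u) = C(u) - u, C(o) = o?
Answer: 0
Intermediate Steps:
j(u) = 0 (j(u) = u - u = 0)
-j(E(-37/(-53))) = -1*0 = 0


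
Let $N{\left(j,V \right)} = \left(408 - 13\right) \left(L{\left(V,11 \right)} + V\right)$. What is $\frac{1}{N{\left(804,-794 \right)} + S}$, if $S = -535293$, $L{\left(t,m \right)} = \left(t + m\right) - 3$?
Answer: $- \frac{1}{1159393} \approx -8.6252 \cdot 10^{-7}$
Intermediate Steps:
$L{\left(t,m \right)} = -3 + m + t$ ($L{\left(t,m \right)} = \left(m + t\right) - 3 = -3 + m + t$)
$N{\left(j,V \right)} = 3160 + 790 V$ ($N{\left(j,V \right)} = \left(408 - 13\right) \left(\left(-3 + 11 + V\right) + V\right) = 395 \left(\left(8 + V\right) + V\right) = 395 \left(8 + 2 V\right) = 3160 + 790 V$)
$\frac{1}{N{\left(804,-794 \right)} + S} = \frac{1}{\left(3160 + 790 \left(-794\right)\right) - 535293} = \frac{1}{\left(3160 - 627260\right) - 535293} = \frac{1}{-624100 - 535293} = \frac{1}{-1159393} = - \frac{1}{1159393}$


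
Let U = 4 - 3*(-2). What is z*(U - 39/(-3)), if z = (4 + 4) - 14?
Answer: -138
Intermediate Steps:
z = -6 (z = 8 - 14 = -6)
U = 10 (U = 4 + 6 = 10)
z*(U - 39/(-3)) = -6*(10 - 39/(-3)) = -6*(10 - 39*(-⅓)) = -6*(10 + 13) = -6*23 = -138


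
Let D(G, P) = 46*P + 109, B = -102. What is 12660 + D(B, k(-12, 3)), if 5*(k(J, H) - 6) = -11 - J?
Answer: 65271/5 ≈ 13054.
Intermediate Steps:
k(J, H) = 19/5 - J/5 (k(J, H) = 6 + (-11 - J)/5 = 6 + (-11/5 - J/5) = 19/5 - J/5)
D(G, P) = 109 + 46*P
12660 + D(B, k(-12, 3)) = 12660 + (109 + 46*(19/5 - ⅕*(-12))) = 12660 + (109 + 46*(19/5 + 12/5)) = 12660 + (109 + 46*(31/5)) = 12660 + (109 + 1426/5) = 12660 + 1971/5 = 65271/5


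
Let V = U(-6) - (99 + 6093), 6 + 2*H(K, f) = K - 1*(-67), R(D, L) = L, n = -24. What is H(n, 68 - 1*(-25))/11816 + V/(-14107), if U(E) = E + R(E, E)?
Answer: 147134887/333376624 ≈ 0.44135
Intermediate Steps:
H(K, f) = 61/2 + K/2 (H(K, f) = -3 + (K - 1*(-67))/2 = -3 + (K + 67)/2 = -3 + (67 + K)/2 = -3 + (67/2 + K/2) = 61/2 + K/2)
U(E) = 2*E (U(E) = E + E = 2*E)
V = -6204 (V = 2*(-6) - (99 + 6093) = -12 - 1*6192 = -12 - 6192 = -6204)
H(n, 68 - 1*(-25))/11816 + V/(-14107) = (61/2 + (½)*(-24))/11816 - 6204/(-14107) = (61/2 - 12)*(1/11816) - 6204*(-1/14107) = (37/2)*(1/11816) + 6204/14107 = 37/23632 + 6204/14107 = 147134887/333376624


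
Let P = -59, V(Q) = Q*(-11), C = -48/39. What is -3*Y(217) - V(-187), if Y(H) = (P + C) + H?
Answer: -32855/13 ≈ -2527.3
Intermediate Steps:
C = -16/13 (C = -48*1/39 = -16/13 ≈ -1.2308)
V(Q) = -11*Q
Y(H) = -783/13 + H (Y(H) = (-59 - 16/13) + H = -783/13 + H)
-3*Y(217) - V(-187) = -3*(-783/13 + 217) - (-11)*(-187) = -3*2038/13 - 1*2057 = -6114/13 - 2057 = -32855/13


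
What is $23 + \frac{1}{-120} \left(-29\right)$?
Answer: $\frac{2789}{120} \approx 23.242$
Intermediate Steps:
$23 + \frac{1}{-120} \left(-29\right) = 23 - - \frac{29}{120} = 23 + \frac{29}{120} = \frac{2789}{120}$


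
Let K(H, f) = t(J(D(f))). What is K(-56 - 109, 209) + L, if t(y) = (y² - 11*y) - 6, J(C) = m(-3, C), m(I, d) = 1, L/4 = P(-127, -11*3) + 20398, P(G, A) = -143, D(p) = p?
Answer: 81004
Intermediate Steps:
L = 81020 (L = 4*(-143 + 20398) = 4*20255 = 81020)
J(C) = 1
t(y) = -6 + y² - 11*y
K(H, f) = -16 (K(H, f) = -6 + 1² - 11*1 = -6 + 1 - 11 = -16)
K(-56 - 109, 209) + L = -16 + 81020 = 81004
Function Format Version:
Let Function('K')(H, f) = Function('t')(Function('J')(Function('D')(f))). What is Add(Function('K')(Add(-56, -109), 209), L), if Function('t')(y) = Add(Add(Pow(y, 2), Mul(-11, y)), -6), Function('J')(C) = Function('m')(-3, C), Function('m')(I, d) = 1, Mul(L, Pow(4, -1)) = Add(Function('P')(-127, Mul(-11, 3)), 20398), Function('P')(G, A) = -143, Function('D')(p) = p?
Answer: 81004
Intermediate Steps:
L = 81020 (L = Mul(4, Add(-143, 20398)) = Mul(4, 20255) = 81020)
Function('J')(C) = 1
Function('t')(y) = Add(-6, Pow(y, 2), Mul(-11, y))
Function('K')(H, f) = -16 (Function('K')(H, f) = Add(-6, Pow(1, 2), Mul(-11, 1)) = Add(-6, 1, -11) = -16)
Add(Function('K')(Add(-56, -109), 209), L) = Add(-16, 81020) = 81004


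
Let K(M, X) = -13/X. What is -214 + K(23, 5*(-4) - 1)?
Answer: -4481/21 ≈ -213.38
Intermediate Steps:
-214 + K(23, 5*(-4) - 1) = -214 - 13/(5*(-4) - 1) = -214 - 13/(-20 - 1) = -214 - 13/(-21) = -214 - 13*(-1/21) = -214 + 13/21 = -4481/21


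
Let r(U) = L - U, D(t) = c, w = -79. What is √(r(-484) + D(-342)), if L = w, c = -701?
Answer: 2*I*√74 ≈ 17.205*I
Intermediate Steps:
L = -79
D(t) = -701
r(U) = -79 - U
√(r(-484) + D(-342)) = √((-79 - 1*(-484)) - 701) = √((-79 + 484) - 701) = √(405 - 701) = √(-296) = 2*I*√74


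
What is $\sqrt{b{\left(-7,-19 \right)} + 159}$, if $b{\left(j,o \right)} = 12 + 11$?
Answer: $\sqrt{182} \approx 13.491$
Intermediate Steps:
$b{\left(j,o \right)} = 23$
$\sqrt{b{\left(-7,-19 \right)} + 159} = \sqrt{23 + 159} = \sqrt{182}$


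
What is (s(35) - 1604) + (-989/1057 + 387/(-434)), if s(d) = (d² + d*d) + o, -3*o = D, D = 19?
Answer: 164720881/196602 ≈ 837.84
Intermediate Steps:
o = -19/3 (o = -⅓*19 = -19/3 ≈ -6.3333)
s(d) = -19/3 + 2*d² (s(d) = (d² + d*d) - 19/3 = (d² + d²) - 19/3 = 2*d² - 19/3 = -19/3 + 2*d²)
(s(35) - 1604) + (-989/1057 + 387/(-434)) = ((-19/3 + 2*35²) - 1604) + (-989/1057 + 387/(-434)) = ((-19/3 + 2*1225) - 1604) + (-989*1/1057 + 387*(-1/434)) = ((-19/3 + 2450) - 1604) + (-989/1057 - 387/434) = (7331/3 - 1604) - 119755/65534 = 2519/3 - 119755/65534 = 164720881/196602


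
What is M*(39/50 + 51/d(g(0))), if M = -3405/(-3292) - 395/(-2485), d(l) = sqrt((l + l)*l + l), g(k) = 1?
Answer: 76141767/81806200 + 33190001*sqrt(3)/1636124 ≈ 36.067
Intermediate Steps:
d(l) = sqrt(l + 2*l**2) (d(l) = sqrt((2*l)*l + l) = sqrt(2*l**2 + l) = sqrt(l + 2*l**2))
M = 1952353/1636124 (M = -3405*(-1/3292) - 395*(-1/2485) = 3405/3292 + 79/497 = 1952353/1636124 ≈ 1.1933)
M*(39/50 + 51/d(g(0))) = 1952353*(39/50 + 51/(sqrt(1*(1 + 2*1))))/1636124 = 1952353*(39*(1/50) + 51/(sqrt(1*(1 + 2))))/1636124 = 1952353*(39/50 + 51/(sqrt(1*3)))/1636124 = 1952353*(39/50 + 51/(sqrt(3)))/1636124 = 1952353*(39/50 + 51*(sqrt(3)/3))/1636124 = 1952353*(39/50 + 17*sqrt(3))/1636124 = 76141767/81806200 + 33190001*sqrt(3)/1636124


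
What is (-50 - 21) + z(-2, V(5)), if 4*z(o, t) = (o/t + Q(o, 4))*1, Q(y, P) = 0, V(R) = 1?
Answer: -143/2 ≈ -71.500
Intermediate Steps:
z(o, t) = o/(4*t) (z(o, t) = ((o/t + 0)*1)/4 = ((o/t)*1)/4 = (o/t)/4 = o/(4*t))
(-50 - 21) + z(-2, V(5)) = (-50 - 21) + (¼)*(-2)/1 = -71 + (¼)*(-2)*1 = -71 - ½ = -143/2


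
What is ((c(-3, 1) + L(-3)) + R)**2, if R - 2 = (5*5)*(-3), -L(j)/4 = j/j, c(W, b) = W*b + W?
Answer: 6889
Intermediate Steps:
c(W, b) = W + W*b
L(j) = -4 (L(j) = -4*j/j = -4*1 = -4)
R = -73 (R = 2 + (5*5)*(-3) = 2 + 25*(-3) = 2 - 75 = -73)
((c(-3, 1) + L(-3)) + R)**2 = ((-3*(1 + 1) - 4) - 73)**2 = ((-3*2 - 4) - 73)**2 = ((-6 - 4) - 73)**2 = (-10 - 73)**2 = (-83)**2 = 6889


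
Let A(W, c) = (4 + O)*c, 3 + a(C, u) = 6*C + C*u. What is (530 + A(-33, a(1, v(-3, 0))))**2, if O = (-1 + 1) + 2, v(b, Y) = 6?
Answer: 341056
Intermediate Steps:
O = 2 (O = 0 + 2 = 2)
a(C, u) = -3 + 6*C + C*u (a(C, u) = -3 + (6*C + C*u) = -3 + 6*C + C*u)
A(W, c) = 6*c (A(W, c) = (4 + 2)*c = 6*c)
(530 + A(-33, a(1, v(-3, 0))))**2 = (530 + 6*(-3 + 6*1 + 1*6))**2 = (530 + 6*(-3 + 6 + 6))**2 = (530 + 6*9)**2 = (530 + 54)**2 = 584**2 = 341056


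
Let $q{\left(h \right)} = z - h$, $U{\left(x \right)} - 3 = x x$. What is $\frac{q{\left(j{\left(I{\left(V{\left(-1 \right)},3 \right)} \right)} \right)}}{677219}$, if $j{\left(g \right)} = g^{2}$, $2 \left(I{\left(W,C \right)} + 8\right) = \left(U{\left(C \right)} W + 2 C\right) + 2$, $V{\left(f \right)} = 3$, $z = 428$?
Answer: $\frac{232}{677219} \approx 0.00034258$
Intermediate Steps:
$U{\left(x \right)} = 3 + x^{2}$ ($U{\left(x \right)} = 3 + x x = 3 + x^{2}$)
$I{\left(W,C \right)} = -7 + C + \frac{W \left(3 + C^{2}\right)}{2}$ ($I{\left(W,C \right)} = -8 + \frac{\left(\left(3 + C^{2}\right) W + 2 C\right) + 2}{2} = -8 + \frac{\left(W \left(3 + C^{2}\right) + 2 C\right) + 2}{2} = -8 + \frac{\left(2 C + W \left(3 + C^{2}\right)\right) + 2}{2} = -8 + \frac{2 + 2 C + W \left(3 + C^{2}\right)}{2} = -8 + \left(1 + C + \frac{W \left(3 + C^{2}\right)}{2}\right) = -7 + C + \frac{W \left(3 + C^{2}\right)}{2}$)
$q{\left(h \right)} = 428 - h$
$\frac{q{\left(j{\left(I{\left(V{\left(-1 \right)},3 \right)} \right)} \right)}}{677219} = \frac{428 - \left(-7 + 3 + \frac{1}{2} \cdot 3 \left(3 + 3^{2}\right)\right)^{2}}{677219} = \left(428 - \left(-7 + 3 + \frac{1}{2} \cdot 3 \left(3 + 9\right)\right)^{2}\right) \frac{1}{677219} = \left(428 - \left(-7 + 3 + \frac{1}{2} \cdot 3 \cdot 12\right)^{2}\right) \frac{1}{677219} = \left(428 - \left(-7 + 3 + 18\right)^{2}\right) \frac{1}{677219} = \left(428 - 14^{2}\right) \frac{1}{677219} = \left(428 - 196\right) \frac{1}{677219} = 232 \cdot \frac{1}{677219} = \frac{232}{677219}$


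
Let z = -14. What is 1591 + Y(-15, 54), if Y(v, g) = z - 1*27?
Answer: 1550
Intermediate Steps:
Y(v, g) = -41 (Y(v, g) = -14 - 1*27 = -14 - 27 = -41)
1591 + Y(-15, 54) = 1591 - 41 = 1550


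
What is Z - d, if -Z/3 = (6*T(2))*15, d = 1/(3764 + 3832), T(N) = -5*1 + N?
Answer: 6152759/7596 ≈ 810.00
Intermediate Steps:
T(N) = -5 + N
d = 1/7596 ≈ 0.00013165
Z = 810 (Z = -3*6*(-5 + 2)*15 = -3*6*(-3)*15 = -(-54)*15 = -3*(-270) = 810)
Z - d = 810 - 1*1/7596 = 810 - 1/7596 = 6152759/7596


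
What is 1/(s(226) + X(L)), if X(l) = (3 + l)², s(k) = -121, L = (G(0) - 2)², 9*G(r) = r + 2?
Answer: -6561/544880 ≈ -0.012041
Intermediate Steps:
G(r) = 2/9 + r/9 (G(r) = (r + 2)/9 = (2 + r)/9 = 2/9 + r/9)
L = 256/81 (L = ((2/9 + (⅑)*0) - 2)² = ((2/9 + 0) - 2)² = (2/9 - 2)² = (-16/9)² = 256/81 ≈ 3.1605)
1/(s(226) + X(L)) = 1/(-121 + (3 + 256/81)²) = 1/(-121 + (499/81)²) = 1/(-121 + 249001/6561) = 1/(-544880/6561) = -6561/544880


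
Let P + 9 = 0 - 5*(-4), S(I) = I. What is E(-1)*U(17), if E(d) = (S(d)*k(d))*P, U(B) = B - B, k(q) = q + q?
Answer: 0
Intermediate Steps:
k(q) = 2*q
U(B) = 0
P = 11 (P = -9 + (0 - 5*(-4)) = -9 + (0 + 20) = -9 + 20 = 11)
E(d) = 22*d² (E(d) = (d*(2*d))*11 = (2*d²)*11 = 22*d²)
E(-1)*U(17) = (22*(-1)²)*0 = (22*1)*0 = 22*0 = 0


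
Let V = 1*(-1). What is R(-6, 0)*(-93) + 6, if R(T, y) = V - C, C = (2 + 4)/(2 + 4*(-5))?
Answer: 68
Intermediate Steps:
V = -1
C = -1/3 (C = 6/(2 - 20) = 6/(-18) = 6*(-1/18) = -1/3 ≈ -0.33333)
R(T, y) = -2/3 (R(T, y) = -1 - 1*(-1/3) = -1 + 1/3 = -2/3)
R(-6, 0)*(-93) + 6 = -2/3*(-93) + 6 = 62 + 6 = 68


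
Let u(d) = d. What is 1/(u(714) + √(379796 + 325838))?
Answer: -357/97919 + √705634/195838 ≈ 0.00064349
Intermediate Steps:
1/(u(714) + √(379796 + 325838)) = 1/(714 + √(379796 + 325838)) = 1/(714 + √705634)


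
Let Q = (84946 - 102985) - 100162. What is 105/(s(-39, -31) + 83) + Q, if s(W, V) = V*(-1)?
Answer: -4491603/38 ≈ -1.1820e+5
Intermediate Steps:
Q = -118201 (Q = -18039 - 100162 = -118201)
s(W, V) = -V
105/(s(-39, -31) + 83) + Q = 105/(-1*(-31) + 83) - 118201 = 105/(31 + 83) - 118201 = 105/114 - 118201 = 105*(1/114) - 118201 = 35/38 - 118201 = -4491603/38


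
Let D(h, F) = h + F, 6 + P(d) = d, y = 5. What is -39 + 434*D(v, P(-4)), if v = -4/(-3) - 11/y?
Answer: -71327/15 ≈ -4755.1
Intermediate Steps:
P(d) = -6 + d
v = -13/15 (v = -4/(-3) - 11/5 = -4*(-1/3) - 11*1/5 = 4/3 - 11/5 = -13/15 ≈ -0.86667)
D(h, F) = F + h
-39 + 434*D(v, P(-4)) = -39 + 434*((-6 - 4) - 13/15) = -39 + 434*(-10 - 13/15) = -39 + 434*(-163/15) = -39 - 70742/15 = -71327/15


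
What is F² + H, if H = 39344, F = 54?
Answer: 42260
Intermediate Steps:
F² + H = 54² + 39344 = 2916 + 39344 = 42260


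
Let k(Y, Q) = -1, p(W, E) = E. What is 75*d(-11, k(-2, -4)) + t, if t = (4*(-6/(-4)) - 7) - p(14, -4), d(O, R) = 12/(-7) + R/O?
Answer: -9144/77 ≈ -118.75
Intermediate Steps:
d(O, R) = -12/7 + R/O (d(O, R) = 12*(-⅐) + R/O = -12/7 + R/O)
t = 3 (t = (4*(-6/(-4)) - 7) - 1*(-4) = (4*(-6*(-¼)) - 7) + 4 = (4*(3/2) - 7) + 4 = (6 - 7) + 4 = -1 + 4 = 3)
75*d(-11, k(-2, -4)) + t = 75*(-12/7 - 1/(-11)) + 3 = 75*(-12/7 - 1*(-1/11)) + 3 = 75*(-12/7 + 1/11) + 3 = 75*(-125/77) + 3 = -9375/77 + 3 = -9144/77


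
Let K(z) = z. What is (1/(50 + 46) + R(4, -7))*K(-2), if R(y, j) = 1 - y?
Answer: 287/48 ≈ 5.9792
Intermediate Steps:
(1/(50 + 46) + R(4, -7))*K(-2) = (1/(50 + 46) + (1 - 1*4))*(-2) = (1/96 + (1 - 4))*(-2) = (1/96 - 3)*(-2) = -287/96*(-2) = 287/48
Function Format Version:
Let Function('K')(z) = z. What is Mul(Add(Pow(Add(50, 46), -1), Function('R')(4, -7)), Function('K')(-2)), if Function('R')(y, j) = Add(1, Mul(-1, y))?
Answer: Rational(287, 48) ≈ 5.9792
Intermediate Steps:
Mul(Add(Pow(Add(50, 46), -1), Function('R')(4, -7)), Function('K')(-2)) = Mul(Add(Pow(Add(50, 46), -1), Add(1, Mul(-1, 4))), -2) = Mul(Add(Pow(96, -1), Add(1, -4)), -2) = Mul(Add(Rational(1, 96), -3), -2) = Mul(Rational(-287, 96), -2) = Rational(287, 48)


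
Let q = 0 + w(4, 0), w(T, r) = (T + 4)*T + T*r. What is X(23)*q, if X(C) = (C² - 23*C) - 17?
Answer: -544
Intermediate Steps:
w(T, r) = T*r + T*(4 + T) (w(T, r) = (4 + T)*T + T*r = T*(4 + T) + T*r = T*r + T*(4 + T))
q = 32 (q = 0 + 4*(4 + 4 + 0) = 0 + 4*8 = 0 + 32 = 32)
X(C) = -17 + C² - 23*C
X(23)*q = (-17 + 23² - 23*23)*32 = (-17 + 529 - 529)*32 = -17*32 = -544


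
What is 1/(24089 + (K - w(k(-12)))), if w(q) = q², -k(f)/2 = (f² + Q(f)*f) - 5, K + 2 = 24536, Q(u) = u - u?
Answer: -1/28661 ≈ -3.4891e-5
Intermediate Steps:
Q(u) = 0
K = 24534 (K = -2 + 24536 = 24534)
k(f) = 10 - 2*f² (k(f) = -2*((f² + 0*f) - 5) = -2*((f² + 0) - 5) = -2*(f² - 5) = -2*(-5 + f²) = 10 - 2*f²)
1/(24089 + (K - w(k(-12)))) = 1/(24089 + (24534 - (10 - 2*(-12)²)²)) = 1/(24089 + (24534 - (10 - 2*144)²)) = 1/(24089 + (24534 - (10 - 288)²)) = 1/(24089 + (24534 - 1*(-278)²)) = 1/(24089 + (24534 - 1*77284)) = 1/(24089 + (24534 - 77284)) = 1/(24089 - 52750) = 1/(-28661) = -1/28661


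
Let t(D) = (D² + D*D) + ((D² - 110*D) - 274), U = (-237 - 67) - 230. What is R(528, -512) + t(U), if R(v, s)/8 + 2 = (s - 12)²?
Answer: 3110526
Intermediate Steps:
R(v, s) = -16 + 8*(-12 + s)² (R(v, s) = -16 + 8*(s - 12)² = -16 + 8*(-12 + s)²)
U = -534 (U = -304 - 230 = -534)
t(D) = -274 - 110*D + 3*D² (t(D) = (D² + D²) + (-274 + D² - 110*D) = 2*D² + (-274 + D² - 110*D) = -274 - 110*D + 3*D²)
R(528, -512) + t(U) = (-16 + 8*(-12 - 512)²) + (-274 - 110*(-534) + 3*(-534)²) = (-16 + 8*(-524)²) + (-274 + 58740 + 3*285156) = (-16 + 8*274576) + (-274 + 58740 + 855468) = (-16 + 2196608) + 913934 = 2196592 + 913934 = 3110526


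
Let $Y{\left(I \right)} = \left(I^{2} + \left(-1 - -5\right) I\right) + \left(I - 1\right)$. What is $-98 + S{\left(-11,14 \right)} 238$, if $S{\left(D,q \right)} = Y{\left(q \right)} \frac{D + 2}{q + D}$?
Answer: $-189308$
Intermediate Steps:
$Y{\left(I \right)} = -1 + I^{2} + 5 I$ ($Y{\left(I \right)} = \left(I^{2} + \left(-1 + 5\right) I\right) + \left(-1 + I\right) = \left(I^{2} + 4 I\right) + \left(-1 + I\right) = -1 + I^{2} + 5 I$)
$S{\left(D,q \right)} = \frac{\left(2 + D\right) \left(-1 + q^{2} + 5 q\right)}{D + q}$ ($S{\left(D,q \right)} = \left(-1 + q^{2} + 5 q\right) \frac{D + 2}{q + D} = \left(-1 + q^{2} + 5 q\right) \frac{2 + D}{D + q} = \frac{\left(2 + D\right) \left(-1 + q^{2} + 5 q\right)}{D + q}$)
$-98 + S{\left(-11,14 \right)} 238 = -98 + \frac{\left(2 - 11\right) \left(-1 + 14^{2} + 5 \cdot 14\right)}{-11 + 14} \cdot 238 = -98 + \frac{1}{3} \left(-9\right) \left(-1 + 196 + 70\right) 238 = -98 + \frac{1}{3} \left(-9\right) 265 \cdot 238 = -98 - 189210 = -189308$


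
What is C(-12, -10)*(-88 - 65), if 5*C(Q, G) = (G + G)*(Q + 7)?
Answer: -3060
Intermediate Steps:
C(Q, G) = 2*G*(7 + Q)/5 (C(Q, G) = ((G + G)*(Q + 7))/5 = ((2*G)*(7 + Q))/5 = (2*G*(7 + Q))/5 = 2*G*(7 + Q)/5)
C(-12, -10)*(-88 - 65) = ((⅖)*(-10)*(7 - 12))*(-88 - 65) = ((⅖)*(-10)*(-5))*(-153) = 20*(-153) = -3060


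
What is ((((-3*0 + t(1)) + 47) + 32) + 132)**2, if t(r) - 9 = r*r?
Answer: 48841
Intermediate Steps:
t(r) = 9 + r**2 (t(r) = 9 + r*r = 9 + r**2)
((((-3*0 + t(1)) + 47) + 32) + 132)**2 = ((((-3*0 + (9 + 1**2)) + 47) + 32) + 132)**2 = ((((0 + (9 + 1)) + 47) + 32) + 132)**2 = ((((0 + 10) + 47) + 32) + 132)**2 = (((10 + 47) + 32) + 132)**2 = ((57 + 32) + 132)**2 = (89 + 132)**2 = 221**2 = 48841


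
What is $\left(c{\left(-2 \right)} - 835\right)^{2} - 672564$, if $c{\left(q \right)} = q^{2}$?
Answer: $17997$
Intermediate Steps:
$\left(c{\left(-2 \right)} - 835\right)^{2} - 672564 = \left(\left(-2\right)^{2} - 835\right)^{2} - 672564 = \left(4 - 835\right)^{2} - 672564 = \left(-831\right)^{2} - 672564 = 690561 - 672564 = 17997$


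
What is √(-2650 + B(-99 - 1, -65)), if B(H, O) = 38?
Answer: 2*I*√653 ≈ 51.108*I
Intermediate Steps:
√(-2650 + B(-99 - 1, -65)) = √(-2650 + 38) = √(-2612) = 2*I*√653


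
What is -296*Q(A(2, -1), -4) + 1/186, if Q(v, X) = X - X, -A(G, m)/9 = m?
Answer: 1/186 ≈ 0.0053763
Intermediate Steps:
A(G, m) = -9*m
Q(v, X) = 0
-296*Q(A(2, -1), -4) + 1/186 = -296*0 + 1/186 = 0 + 1/186 = 1/186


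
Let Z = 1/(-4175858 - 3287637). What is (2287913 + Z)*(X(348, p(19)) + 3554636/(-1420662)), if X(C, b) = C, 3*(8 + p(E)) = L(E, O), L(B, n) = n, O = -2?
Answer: 279380876582060649372/353436791123 ≈ 7.9047e+8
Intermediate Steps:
p(E) = -26/3 (p(E) = -8 + (1/3)*(-2) = -8 - 2/3 = -26/3)
Z = -1/7463495 (Z = 1/(-7463495) = -1/7463495 ≈ -1.3399e-7)
(2287913 + Z)*(X(348, p(19)) + 3554636/(-1420662)) = (2287913 - 1/7463495)*(348 + 3554636/(-1420662)) = 17075827235934*(348 + 3554636*(-1/1420662))/7463495 = 17075827235934*(348 - 1777318/710331)/7463495 = (17075827235934/7463495)*(245417870/710331) = 279380876582060649372/353436791123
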